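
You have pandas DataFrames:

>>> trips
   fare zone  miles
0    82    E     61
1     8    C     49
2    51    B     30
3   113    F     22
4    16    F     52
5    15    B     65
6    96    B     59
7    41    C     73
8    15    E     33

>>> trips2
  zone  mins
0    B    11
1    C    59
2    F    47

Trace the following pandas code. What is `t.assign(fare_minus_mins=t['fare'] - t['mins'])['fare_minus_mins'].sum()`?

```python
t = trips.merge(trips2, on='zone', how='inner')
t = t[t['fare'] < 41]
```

-78

merge on 'zone' (how='inner') → 7 rows:
   fare zone  miles  mins
0     8    C     49    59
1    51    B     30    11
2   113    F     22    47
3    16    F     52    47
4    15    B     65    11
5    96    B     59    11
6    41    C     73    59
filter rows where fare < 41:
   fare zone  miles  mins
0     8    C     49    59
3    16    F     52    47
4    15    B     65    11
add column fare_minus_mins = t['fare'] - t['mins']:
   fare zone  miles  mins  fare_minus_mins
0     8    C     49    59              -51
3    16    F     52    47              -31
4    15    B     65    11                4
Hence -78.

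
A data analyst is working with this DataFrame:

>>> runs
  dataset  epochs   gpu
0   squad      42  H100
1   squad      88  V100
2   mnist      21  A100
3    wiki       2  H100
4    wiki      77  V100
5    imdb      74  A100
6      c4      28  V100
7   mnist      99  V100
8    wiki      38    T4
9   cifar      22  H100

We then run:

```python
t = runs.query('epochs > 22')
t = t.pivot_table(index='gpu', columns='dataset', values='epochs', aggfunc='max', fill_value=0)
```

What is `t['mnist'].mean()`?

filter rows where epochs > 22:
  dataset  epochs   gpu
0   squad      42  H100
1   squad      88  V100
4    wiki      77  V100
5    imdb      74  A100
6      c4      28  V100
7   mnist      99  V100
8    wiki      38    T4
pivot: rows=gpu, cols=dataset, max(epochs):
dataset  c4  imdb  mnist  squad  wiki
gpu                                  
A100      0    74      0      0     0
H100      0     0      0     42     0
T4        0     0      0      0    38
V100     28     0     99     88    77
Finally, mean of column 'mnist' = 24.75.

24.75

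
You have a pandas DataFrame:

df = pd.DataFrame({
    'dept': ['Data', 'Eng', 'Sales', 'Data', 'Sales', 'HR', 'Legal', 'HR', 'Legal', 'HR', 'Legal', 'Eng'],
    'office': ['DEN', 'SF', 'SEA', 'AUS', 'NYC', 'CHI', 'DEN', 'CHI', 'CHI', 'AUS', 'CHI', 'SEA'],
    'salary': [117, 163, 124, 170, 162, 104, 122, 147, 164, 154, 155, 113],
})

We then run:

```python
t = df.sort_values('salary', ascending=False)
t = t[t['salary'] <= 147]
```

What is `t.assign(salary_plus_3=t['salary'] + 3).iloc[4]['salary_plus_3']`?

sort by salary descending:
     dept office  salary
3    Data    AUS     170
8   Legal    CHI     164
1     Eng     SF     163
4   Sales    NYC     162
10  Legal    CHI     155
9      HR    AUS     154
7      HR    CHI     147
2   Sales    SEA     124
6   Legal    DEN     122
0    Data    DEN     117
11    Eng    SEA     113
5      HR    CHI     104
filter rows where salary <= 147:
     dept office  salary
7      HR    CHI     147
2   Sales    SEA     124
6   Legal    DEN     122
0    Data    DEN     117
11    Eng    SEA     113
5      HR    CHI     104
add column salary_plus_3 = t['salary'] + 3:
     dept office  salary  salary_plus_3
7      HR    CHI     147            150
2   Sales    SEA     124            127
6   Legal    DEN     122            125
0    Data    DEN     117            120
11    Eng    SEA     113            116
5      HR    CHI     104            107
Reading off the value at position 4, column 'salary_plus_3', we get 116.

116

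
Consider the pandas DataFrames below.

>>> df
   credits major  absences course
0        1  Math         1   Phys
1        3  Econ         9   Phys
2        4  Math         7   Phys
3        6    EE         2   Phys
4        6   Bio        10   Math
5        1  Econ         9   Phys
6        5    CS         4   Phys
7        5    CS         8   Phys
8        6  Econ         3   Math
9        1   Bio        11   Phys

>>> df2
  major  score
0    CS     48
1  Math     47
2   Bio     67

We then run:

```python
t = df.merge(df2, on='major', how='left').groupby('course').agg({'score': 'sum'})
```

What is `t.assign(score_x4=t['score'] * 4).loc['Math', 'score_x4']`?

268.0

merge on 'major' (how='left') → 10 rows:
   credits major  absences course  score
0        1  Math         1   Phys   47.0
1        3  Econ         9   Phys    NaN
2        4  Math         7   Phys   47.0
3        6    EE         2   Phys    NaN
4        6   Bio        10   Math   67.0
5        1  Econ         9   Phys    NaN
6        5    CS         4   Phys   48.0
7        5    CS         8   Phys   48.0
8        6  Econ         3   Math    NaN
9        1   Bio        11   Phys   67.0
group by course, sum of score:
        score
course       
Math     67.0
Phys    257.0
add column score_x4 = t['score'] * 4:
        score  score_x4
course                 
Math     67.0     268.0
Phys    257.0    1028.0
Taking the value at row 'Math', column 'score_x4' gives 268.0.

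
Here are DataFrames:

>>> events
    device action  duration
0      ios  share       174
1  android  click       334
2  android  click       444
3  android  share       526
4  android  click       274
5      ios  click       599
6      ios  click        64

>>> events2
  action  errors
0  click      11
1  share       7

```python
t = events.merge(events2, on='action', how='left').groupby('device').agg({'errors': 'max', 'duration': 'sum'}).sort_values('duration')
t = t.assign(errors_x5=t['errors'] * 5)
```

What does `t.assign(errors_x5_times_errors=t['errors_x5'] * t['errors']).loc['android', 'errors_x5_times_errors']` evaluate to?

merge on 'action' (how='left') → 7 rows:
    device action  duration  errors
0      ios  share       174       7
1  android  click       334      11
2  android  click       444      11
3  android  share       526       7
4  android  click       274      11
5      ios  click       599      11
6      ios  click        64      11
group by device: max(errors), sum(duration):
         errors  duration
device                   
android      11      1578
ios          11       837
sort by duration:
         errors  duration
device                   
ios          11       837
android      11      1578
add column errors_x5 = t['errors'] * 5:
         errors  duration  errors_x5
device                              
ios          11       837         55
android      11      1578         55
add column errors_x5_times_errors = t['errors_x5'] * t['errors']:
         errors  duration  errors_x5  errors_x5_times_errors
device                                                      
ios          11       837         55                     605
android      11      1578         55                     605
Then the value at row 'android', column 'errors_x5_times_errors': 605

605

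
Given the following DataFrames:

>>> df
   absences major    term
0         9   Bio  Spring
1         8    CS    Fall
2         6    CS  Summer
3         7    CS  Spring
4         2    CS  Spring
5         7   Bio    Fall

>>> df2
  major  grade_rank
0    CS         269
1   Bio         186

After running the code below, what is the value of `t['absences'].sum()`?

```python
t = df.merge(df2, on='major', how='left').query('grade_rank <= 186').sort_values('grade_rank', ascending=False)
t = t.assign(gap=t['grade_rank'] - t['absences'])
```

16

merge on 'major' (how='left') → 6 rows:
   absences major    term  grade_rank
0         9   Bio  Spring         186
1         8    CS    Fall         269
2         6    CS  Summer         269
3         7    CS  Spring         269
4         2    CS  Spring         269
5         7   Bio    Fall         186
filter rows where grade_rank <= 186:
   absences major    term  grade_rank
0         9   Bio  Spring         186
5         7   Bio    Fall         186
sort by grade_rank descending:
   absences major    term  grade_rank
0         9   Bio  Spring         186
5         7   Bio    Fall         186
add column gap = t['grade_rank'] - t['absences']:
   absences major    term  grade_rank  gap
0         9   Bio  Spring         186  177
5         7   Bio    Fall         186  179
Taking the sum of column 'absences' gives 16.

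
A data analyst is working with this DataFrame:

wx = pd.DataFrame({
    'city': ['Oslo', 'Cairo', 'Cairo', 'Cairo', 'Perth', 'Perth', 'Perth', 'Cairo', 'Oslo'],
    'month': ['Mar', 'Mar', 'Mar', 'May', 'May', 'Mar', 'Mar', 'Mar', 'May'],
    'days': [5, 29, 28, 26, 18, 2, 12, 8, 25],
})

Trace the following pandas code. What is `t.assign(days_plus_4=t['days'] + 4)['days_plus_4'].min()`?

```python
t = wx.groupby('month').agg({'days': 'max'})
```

30

group by month, max of days:
       days
month      
Mar      29
May      26
add column days_plus_4 = t['days'] + 4:
       days  days_plus_4
month                   
Mar      29           33
May      26           30
Taking the min of column 'days_plus_4' gives 30.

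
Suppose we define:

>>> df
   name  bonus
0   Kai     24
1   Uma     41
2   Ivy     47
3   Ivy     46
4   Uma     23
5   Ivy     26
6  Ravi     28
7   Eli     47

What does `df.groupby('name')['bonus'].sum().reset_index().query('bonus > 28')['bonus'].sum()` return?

group by name, sum of bonus:
name
Eli      47
Ivy     119
Kai      24
Ravi     28
Uma      64
Name: bonus, dtype: int64
reset_index():
   name  bonus
0   Eli     47
1   Ivy    119
2   Kai     24
3  Ravi     28
4   Uma     64
filter rows where bonus > 28:
  name  bonus
0  Eli     47
1  Ivy    119
4  Uma     64
sum of column 'bonus' → 230

230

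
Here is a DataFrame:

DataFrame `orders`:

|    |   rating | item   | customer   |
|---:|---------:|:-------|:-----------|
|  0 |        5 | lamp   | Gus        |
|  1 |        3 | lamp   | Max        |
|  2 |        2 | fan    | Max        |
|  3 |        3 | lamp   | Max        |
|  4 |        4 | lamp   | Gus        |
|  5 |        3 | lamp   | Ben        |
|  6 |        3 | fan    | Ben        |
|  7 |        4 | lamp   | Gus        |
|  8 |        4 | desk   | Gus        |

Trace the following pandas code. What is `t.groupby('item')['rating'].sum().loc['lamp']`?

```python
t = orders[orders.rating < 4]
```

filter rows where rating < 4:
   rating  item customer
1       3  lamp      Max
2       2   fan      Max
3       3  lamp      Max
5       3  lamp      Ben
6       3   fan      Ben
group by item, sum of rating:
item
fan     5
lamp    9
Name: rating, dtype: int64
Then the value at index 'lamp': 9

9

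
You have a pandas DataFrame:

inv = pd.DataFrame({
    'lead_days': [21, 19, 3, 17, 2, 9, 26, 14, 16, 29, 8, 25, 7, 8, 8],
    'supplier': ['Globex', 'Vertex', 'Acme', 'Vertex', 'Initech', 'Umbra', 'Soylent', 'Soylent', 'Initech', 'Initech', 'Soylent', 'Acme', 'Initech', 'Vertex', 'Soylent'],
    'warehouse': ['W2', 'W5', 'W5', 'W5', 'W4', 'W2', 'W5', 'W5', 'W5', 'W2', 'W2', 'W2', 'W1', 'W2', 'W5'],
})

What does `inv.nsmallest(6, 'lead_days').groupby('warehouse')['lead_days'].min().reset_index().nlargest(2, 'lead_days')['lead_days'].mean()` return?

7.5

take 6 rows with smallest lead_days:
    lead_days supplier warehouse
4           2  Initech        W4
2           3     Acme        W5
12          7  Initech        W1
10          8  Soylent        W2
13          8   Vertex        W2
14          8  Soylent        W5
group by warehouse, min of lead_days:
warehouse
W1    7
W2    8
W4    2
W5    3
Name: lead_days, dtype: int64
reset_index():
  warehouse  lead_days
0        W1          7
1        W2          8
2        W4          2
3        W5          3
take 2 rows with largest lead_days:
  warehouse  lead_days
1        W2          8
0        W1          7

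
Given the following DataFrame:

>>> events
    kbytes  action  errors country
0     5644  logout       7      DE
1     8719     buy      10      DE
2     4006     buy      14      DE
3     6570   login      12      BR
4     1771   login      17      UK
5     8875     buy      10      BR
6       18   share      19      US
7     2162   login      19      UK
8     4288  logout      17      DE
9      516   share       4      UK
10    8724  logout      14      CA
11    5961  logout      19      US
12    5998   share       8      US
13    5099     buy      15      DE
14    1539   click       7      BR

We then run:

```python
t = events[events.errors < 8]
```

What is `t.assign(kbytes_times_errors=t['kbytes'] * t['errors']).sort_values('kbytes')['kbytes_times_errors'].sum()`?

52345

filter rows where errors < 8:
    kbytes  action  errors country
0     5644  logout       7      DE
9      516   share       4      UK
14    1539   click       7      BR
add column kbytes_times_errors = t['kbytes'] * t['errors']:
    kbytes  action  errors country  kbytes_times_errors
0     5644  logout       7      DE                39508
9      516   share       4      UK                 2064
14    1539   click       7      BR                10773
sort by kbytes:
    kbytes  action  errors country  kbytes_times_errors
9      516   share       4      UK                 2064
14    1539   click       7      BR                10773
0     5644  logout       7      DE                39508
The sum of column 'kbytes_times_errors' is 52345.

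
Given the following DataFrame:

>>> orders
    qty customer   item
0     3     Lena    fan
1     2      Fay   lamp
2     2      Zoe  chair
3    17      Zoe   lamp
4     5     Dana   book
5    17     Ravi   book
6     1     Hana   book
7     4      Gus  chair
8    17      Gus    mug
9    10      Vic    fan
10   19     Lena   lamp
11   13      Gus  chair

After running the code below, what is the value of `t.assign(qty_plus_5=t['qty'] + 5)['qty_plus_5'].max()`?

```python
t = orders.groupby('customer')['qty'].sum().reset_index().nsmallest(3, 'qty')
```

10

group by customer, sum of qty:
customer
Dana     5
Fay      2
Gus     34
Hana     1
Lena    22
Ravi    17
Vic     10
Zoe     19
Name: qty, dtype: int64
reset_index():
  customer  qty
0     Dana    5
1      Fay    2
2      Gus   34
3     Hana    1
4     Lena   22
5     Ravi   17
6      Vic   10
7      Zoe   19
take 3 rows with smallest qty:
  customer  qty
3     Hana    1
1      Fay    2
0     Dana    5
add column qty_plus_5 = t['qty'] + 5:
  customer  qty  qty_plus_5
3     Hana    1           6
1      Fay    2           7
0     Dana    5          10
The max of column 'qty_plus_5' is 10.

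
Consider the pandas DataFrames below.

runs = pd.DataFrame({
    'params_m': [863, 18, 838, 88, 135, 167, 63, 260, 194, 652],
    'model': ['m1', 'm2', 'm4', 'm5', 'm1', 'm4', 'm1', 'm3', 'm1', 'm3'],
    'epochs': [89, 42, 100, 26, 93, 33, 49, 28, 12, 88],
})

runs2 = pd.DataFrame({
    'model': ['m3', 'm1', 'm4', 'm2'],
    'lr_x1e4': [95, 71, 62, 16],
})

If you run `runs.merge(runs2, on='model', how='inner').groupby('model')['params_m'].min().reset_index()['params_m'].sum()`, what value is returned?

merge on 'model' (how='inner') → 9 rows:
   params_m model  epochs  lr_x1e4
0       863    m1      89       71
1        18    m2      42       16
2       838    m4     100       62
3       135    m1      93       71
4       167    m4      33       62
5        63    m1      49       71
6       260    m3      28       95
7       194    m1      12       71
8       652    m3      88       95
group by model, min of params_m:
model
m1     63
m2     18
m3    260
m4    167
Name: params_m, dtype: int64
reset_index():
  model  params_m
0    m1        63
1    m2        18
2    m3       260
3    m4       167
Reading off the sum of column 'params_m', we get 508.

508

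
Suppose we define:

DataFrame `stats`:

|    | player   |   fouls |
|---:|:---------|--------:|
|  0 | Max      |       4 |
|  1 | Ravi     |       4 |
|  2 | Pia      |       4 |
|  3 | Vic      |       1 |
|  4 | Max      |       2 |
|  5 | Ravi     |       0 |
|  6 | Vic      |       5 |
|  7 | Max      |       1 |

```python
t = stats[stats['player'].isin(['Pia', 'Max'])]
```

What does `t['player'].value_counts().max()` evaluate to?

filter rows where player in ['Pia', 'Max']:
  player  fouls
0    Max      4
2    Pia      4
4    Max      2
7    Max      1
value_counts of player:
player
Max    3
Pia    1
Name: count, dtype: int64
max of the resulting series → 3

3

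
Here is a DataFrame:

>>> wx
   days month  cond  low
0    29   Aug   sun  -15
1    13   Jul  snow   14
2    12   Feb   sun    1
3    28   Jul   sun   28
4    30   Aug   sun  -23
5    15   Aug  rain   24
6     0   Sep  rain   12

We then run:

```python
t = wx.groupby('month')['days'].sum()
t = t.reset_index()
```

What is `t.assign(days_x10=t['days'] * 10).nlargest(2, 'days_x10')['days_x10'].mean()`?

group by month, sum of days:
month
Aug    74
Feb    12
Jul    41
Sep     0
Name: days, dtype: int64
reset_index():
  month  days
0   Aug    74
1   Feb    12
2   Jul    41
3   Sep     0
add column days_x10 = t['days'] * 10:
  month  days  days_x10
0   Aug    74       740
1   Feb    12       120
2   Jul    41       410
3   Sep     0         0
take 2 rows with largest days_x10:
  month  days  days_x10
0   Aug    74       740
2   Jul    41       410
So mean() = 575.0.

575.0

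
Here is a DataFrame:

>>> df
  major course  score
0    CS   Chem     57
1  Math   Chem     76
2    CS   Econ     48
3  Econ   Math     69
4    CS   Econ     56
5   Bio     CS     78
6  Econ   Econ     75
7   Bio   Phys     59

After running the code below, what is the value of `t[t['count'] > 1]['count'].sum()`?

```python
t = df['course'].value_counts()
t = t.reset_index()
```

5

value_counts of course:
course
Econ    3
Chem    2
Math    1
CS      1
Phys    1
Name: count, dtype: int64
reset_index():
  course  count
0   Econ      3
1   Chem      2
2   Math      1
3     CS      1
4   Phys      1
filter rows where count > 1:
  course  count
0   Econ      3
1   Chem      2
sum of column 'count' → 5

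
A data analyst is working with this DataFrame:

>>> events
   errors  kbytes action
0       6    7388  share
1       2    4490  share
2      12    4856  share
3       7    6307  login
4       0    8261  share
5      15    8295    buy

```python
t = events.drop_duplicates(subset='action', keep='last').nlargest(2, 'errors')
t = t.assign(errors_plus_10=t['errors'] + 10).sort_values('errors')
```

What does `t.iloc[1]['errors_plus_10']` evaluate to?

25

drop duplicate action (keep=last):
   errors  kbytes action
3       7    6307  login
4       0    8261  share
5      15    8295    buy
take 2 rows with largest errors:
   errors  kbytes action
5      15    8295    buy
3       7    6307  login
add column errors_plus_10 = t['errors'] + 10:
   errors  kbytes action  errors_plus_10
5      15    8295    buy              25
3       7    6307  login              17
sort by errors:
   errors  kbytes action  errors_plus_10
3       7    6307  login              17
5      15    8295    buy              25
Taking the value at position 1, column 'errors_plus_10' gives 25.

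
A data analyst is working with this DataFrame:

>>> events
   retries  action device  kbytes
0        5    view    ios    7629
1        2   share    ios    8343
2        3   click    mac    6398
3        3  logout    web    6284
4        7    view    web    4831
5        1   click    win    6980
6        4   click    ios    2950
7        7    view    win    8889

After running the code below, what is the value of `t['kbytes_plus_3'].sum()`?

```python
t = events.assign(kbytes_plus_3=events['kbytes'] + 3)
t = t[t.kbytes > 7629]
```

add column kbytes_plus_3 = events['kbytes'] + 3:
   retries  action device  kbytes  kbytes_plus_3
0        5    view    ios    7629           7632
1        2   share    ios    8343           8346
2        3   click    mac    6398           6401
3        3  logout    web    6284           6287
4        7    view    web    4831           4834
5        1   click    win    6980           6983
6        4   click    ios    2950           2953
7        7    view    win    8889           8892
filter rows where kbytes > 7629:
   retries action device  kbytes  kbytes_plus_3
1        2  share    ios    8343           8346
7        7   view    win    8889           8892
The sum of column 'kbytes_plus_3' is 17238.

17238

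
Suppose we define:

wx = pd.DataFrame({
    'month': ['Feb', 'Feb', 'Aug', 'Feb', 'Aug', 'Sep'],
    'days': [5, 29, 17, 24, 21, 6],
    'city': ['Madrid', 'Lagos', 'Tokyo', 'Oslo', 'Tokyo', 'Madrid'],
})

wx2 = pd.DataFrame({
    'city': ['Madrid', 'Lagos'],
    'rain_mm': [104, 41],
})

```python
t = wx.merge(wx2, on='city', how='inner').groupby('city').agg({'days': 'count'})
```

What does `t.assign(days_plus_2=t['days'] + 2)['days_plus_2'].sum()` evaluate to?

merge on 'city' (how='inner') → 3 rows:
  month  days    city  rain_mm
0   Feb     5  Madrid      104
1   Feb    29   Lagos       41
2   Sep     6  Madrid      104
group by city, count of days:
        days
city        
Lagos      1
Madrid     2
add column days_plus_2 = t['days'] + 2:
        days  days_plus_2
city                     
Lagos      1            3
Madrid     2            4
Hence 7.

7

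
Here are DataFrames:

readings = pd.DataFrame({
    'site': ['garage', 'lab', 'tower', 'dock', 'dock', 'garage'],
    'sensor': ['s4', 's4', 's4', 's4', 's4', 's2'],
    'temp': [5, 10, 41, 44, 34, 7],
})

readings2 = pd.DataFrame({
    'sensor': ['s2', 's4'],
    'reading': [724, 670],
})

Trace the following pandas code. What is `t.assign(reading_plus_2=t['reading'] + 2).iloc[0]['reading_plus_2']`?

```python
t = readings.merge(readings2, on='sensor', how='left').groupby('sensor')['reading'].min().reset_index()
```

726

merge on 'sensor' (how='left') → 6 rows:
     site sensor  temp  reading
0  garage     s4     5      670
1     lab     s4    10      670
2   tower     s4    41      670
3    dock     s4    44      670
4    dock     s4    34      670
5  garage     s2     7      724
group by sensor, min of reading:
sensor
s2    724
s4    670
Name: reading, dtype: int64
reset_index():
  sensor  reading
0     s2      724
1     s4      670
add column reading_plus_2 = t['reading'] + 2:
  sensor  reading  reading_plus_2
0     s2      724             726
1     s4      670             672
Reading off the value at position 0, column 'reading_plus_2', we get 726.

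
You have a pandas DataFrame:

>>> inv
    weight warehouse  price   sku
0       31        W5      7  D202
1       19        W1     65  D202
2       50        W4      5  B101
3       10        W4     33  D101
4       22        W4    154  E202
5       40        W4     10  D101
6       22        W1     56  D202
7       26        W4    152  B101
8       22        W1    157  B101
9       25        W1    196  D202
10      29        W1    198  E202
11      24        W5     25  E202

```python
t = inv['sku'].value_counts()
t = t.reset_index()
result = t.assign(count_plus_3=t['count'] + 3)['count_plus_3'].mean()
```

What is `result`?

6.0

value_counts of sku:
sku
D202    4
B101    3
E202    3
D101    2
Name: count, dtype: int64
reset_index():
    sku  count
0  D202      4
1  B101      3
2  E202      3
3  D101      2
add column count_plus_3 = t['count'] + 3:
    sku  count  count_plus_3
0  D202      4             7
1  B101      3             6
2  E202      3             6
3  D101      2             5
Reading off the mean of column 'count_plus_3', we get 6.0.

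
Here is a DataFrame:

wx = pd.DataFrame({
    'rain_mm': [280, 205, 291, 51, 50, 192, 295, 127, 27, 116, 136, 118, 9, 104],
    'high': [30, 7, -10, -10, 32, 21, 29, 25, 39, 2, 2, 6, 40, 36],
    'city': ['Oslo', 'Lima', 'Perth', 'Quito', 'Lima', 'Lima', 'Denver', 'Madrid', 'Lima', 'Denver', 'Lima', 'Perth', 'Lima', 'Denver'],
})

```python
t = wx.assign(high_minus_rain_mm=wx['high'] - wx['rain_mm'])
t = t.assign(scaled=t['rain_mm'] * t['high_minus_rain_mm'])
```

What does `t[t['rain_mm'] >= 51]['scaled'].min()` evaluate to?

-87591

add column high_minus_rain_mm = wx['high'] - wx['rain_mm']:
    rain_mm  high    city  high_minus_rain_mm
0       280    30    Oslo                -250
1       205     7    Lima                -198
2       291   -10   Perth                -301
3        51   -10   Quito                 -61
4        50    32    Lima                 -18
5       192    21    Lima                -171
6       295    29  Denver                -266
7       127    25  Madrid                -102
8        27    39    Lima                  12
9       116     2  Denver                -114
10      136     2    Lima                -134
11      118     6   Perth                -112
12        9    40    Lima                  31
13      104    36  Denver                 -68
add column scaled = t['rain_mm'] * t['high_minus_rain_mm']:
    rain_mm  high    city  high_minus_rain_mm  scaled
0       280    30    Oslo                -250  -70000
1       205     7    Lima                -198  -40590
2       291   -10   Perth                -301  -87591
3        51   -10   Quito                 -61   -3111
4        50    32    Lima                 -18    -900
5       192    21    Lima                -171  -32832
6       295    29  Denver                -266  -78470
7       127    25  Madrid                -102  -12954
8        27    39    Lima                  12     324
9       116     2  Denver                -114  -13224
10      136     2    Lima                -134  -18224
11      118     6   Perth                -112  -13216
12        9    40    Lima                  31     279
13      104    36  Denver                 -68   -7072
filter rows where rain_mm >= 51:
    rain_mm  high    city  high_minus_rain_mm  scaled
0       280    30    Oslo                -250  -70000
1       205     7    Lima                -198  -40590
2       291   -10   Perth                -301  -87591
3        51   -10   Quito                 -61   -3111
5       192    21    Lima                -171  -32832
6       295    29  Denver                -266  -78470
7       127    25  Madrid                -102  -12954
9       116     2  Denver                -114  -13224
10      136     2    Lima                -134  -18224
11      118     6   Perth                -112  -13216
13      104    36  Denver                 -68   -7072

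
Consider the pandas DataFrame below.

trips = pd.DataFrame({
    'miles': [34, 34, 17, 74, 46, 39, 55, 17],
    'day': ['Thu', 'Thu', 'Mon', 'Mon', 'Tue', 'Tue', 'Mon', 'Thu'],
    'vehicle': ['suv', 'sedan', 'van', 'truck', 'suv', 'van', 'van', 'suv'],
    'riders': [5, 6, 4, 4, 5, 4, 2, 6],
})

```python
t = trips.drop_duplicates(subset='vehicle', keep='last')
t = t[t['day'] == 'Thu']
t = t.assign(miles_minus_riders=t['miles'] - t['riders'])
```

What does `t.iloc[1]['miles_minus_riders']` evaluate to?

11

drop duplicate vehicle (keep=last):
   miles  day vehicle  riders
1     34  Thu   sedan       6
3     74  Mon   truck       4
6     55  Mon     van       2
7     17  Thu     suv       6
filter rows where day == 'Thu':
   miles  day vehicle  riders
1     34  Thu   sedan       6
7     17  Thu     suv       6
add column miles_minus_riders = t['miles'] - t['riders']:
   miles  day vehicle  riders  miles_minus_riders
1     34  Thu   sedan       6                  28
7     17  Thu     suv       6                  11
Reading off the value at position 1, column 'miles_minus_riders', we get 11.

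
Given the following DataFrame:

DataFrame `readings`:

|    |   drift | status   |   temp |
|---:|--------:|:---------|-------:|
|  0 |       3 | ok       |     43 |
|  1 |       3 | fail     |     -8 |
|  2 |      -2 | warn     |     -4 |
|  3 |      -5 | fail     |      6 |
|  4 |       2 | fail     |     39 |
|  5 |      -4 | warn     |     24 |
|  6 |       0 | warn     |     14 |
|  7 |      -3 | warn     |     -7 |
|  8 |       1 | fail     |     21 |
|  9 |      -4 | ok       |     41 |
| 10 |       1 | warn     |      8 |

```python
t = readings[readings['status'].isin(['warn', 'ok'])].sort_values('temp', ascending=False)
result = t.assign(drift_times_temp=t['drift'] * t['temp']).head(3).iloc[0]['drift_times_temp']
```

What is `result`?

filter rows where status in ['warn', 'ok']:
    drift status  temp
0       3     ok    43
2      -2   warn    -4
5      -4   warn    24
6       0   warn    14
7      -3   warn    -7
9      -4     ok    41
10      1   warn     8
sort by temp descending:
    drift status  temp
0       3     ok    43
9      -4     ok    41
5      -4   warn    24
6       0   warn    14
10      1   warn     8
2      -2   warn    -4
7      -3   warn    -7
add column drift_times_temp = t['drift'] * t['temp']:
    drift status  temp  drift_times_temp
0       3     ok    43               129
9      -4     ok    41              -164
5      -4   warn    24               -96
6       0   warn    14                 0
10      1   warn     8                 8
2      -2   warn    -4                 8
7      -3   warn    -7                21
take first 3 rows:
   drift status  temp  drift_times_temp
0      3     ok    43               129
9     -4     ok    41              -164
5     -4   warn    24               -96

129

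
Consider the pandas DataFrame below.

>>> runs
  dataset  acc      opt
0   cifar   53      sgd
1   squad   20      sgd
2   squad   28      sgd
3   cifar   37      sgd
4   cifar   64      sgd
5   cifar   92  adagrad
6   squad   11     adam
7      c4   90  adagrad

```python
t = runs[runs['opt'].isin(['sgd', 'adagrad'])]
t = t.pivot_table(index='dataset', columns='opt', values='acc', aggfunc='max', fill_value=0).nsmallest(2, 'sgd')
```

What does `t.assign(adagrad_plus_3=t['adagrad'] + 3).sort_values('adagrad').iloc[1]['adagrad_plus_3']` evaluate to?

93

filter rows where opt in ['sgd', 'adagrad']:
  dataset  acc      opt
0   cifar   53      sgd
1   squad   20      sgd
2   squad   28      sgd
3   cifar   37      sgd
4   cifar   64      sgd
5   cifar   92  adagrad
7      c4   90  adagrad
pivot: rows=dataset, cols=opt, max(acc):
opt      adagrad  sgd
dataset              
c4            90    0
cifar         92   64
squad          0   28
take 2 rows with smallest sgd:
opt      adagrad  sgd
dataset              
c4            90    0
squad          0   28
add column adagrad_plus_3 = t['adagrad'] + 3:
opt      adagrad  sgd  adagrad_plus_3
dataset                              
c4            90    0              93
squad          0   28               3
sort by adagrad:
opt      adagrad  sgd  adagrad_plus_3
dataset                              
squad          0   28               3
c4            90    0              93
Reading off the value at position 1, column 'adagrad_plus_3', we get 93.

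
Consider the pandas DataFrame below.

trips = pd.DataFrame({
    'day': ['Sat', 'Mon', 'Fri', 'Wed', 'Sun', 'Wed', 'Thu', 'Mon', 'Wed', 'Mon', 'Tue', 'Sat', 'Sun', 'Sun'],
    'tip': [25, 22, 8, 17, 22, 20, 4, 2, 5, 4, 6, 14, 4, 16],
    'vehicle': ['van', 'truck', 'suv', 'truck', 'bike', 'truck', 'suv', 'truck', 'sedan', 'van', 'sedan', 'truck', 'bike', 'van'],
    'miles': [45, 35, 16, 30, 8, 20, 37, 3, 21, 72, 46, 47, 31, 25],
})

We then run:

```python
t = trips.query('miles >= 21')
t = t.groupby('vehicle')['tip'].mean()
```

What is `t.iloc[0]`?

4.0

filter rows where miles >= 21:
    day  tip vehicle  miles
0   Sat   25     van     45
1   Mon   22   truck     35
3   Wed   17   truck     30
6   Thu    4     suv     37
8   Wed    5   sedan     21
9   Mon    4     van     72
10  Tue    6   sedan     46
11  Sat   14   truck     47
12  Sun    4    bike     31
13  Sun   16     van     25
group by vehicle, mean of tip:
vehicle
bike      4.000000
sedan     5.500000
suv       4.000000
truck    17.666667
van      15.000000
Name: tip, dtype: float64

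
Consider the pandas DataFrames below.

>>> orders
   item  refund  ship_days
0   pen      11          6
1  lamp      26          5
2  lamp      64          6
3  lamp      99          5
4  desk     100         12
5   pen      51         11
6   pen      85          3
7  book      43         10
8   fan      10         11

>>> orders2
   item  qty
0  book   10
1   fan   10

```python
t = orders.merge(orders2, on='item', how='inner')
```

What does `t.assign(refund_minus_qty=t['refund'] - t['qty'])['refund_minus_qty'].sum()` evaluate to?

33

merge on 'item' (how='inner') → 2 rows:
   item  refund  ship_days  qty
0  book      43         10   10
1   fan      10         11   10
add column refund_minus_qty = t['refund'] - t['qty']:
   item  refund  ship_days  qty  refund_minus_qty
0  book      43         10   10                33
1   fan      10         11   10                 0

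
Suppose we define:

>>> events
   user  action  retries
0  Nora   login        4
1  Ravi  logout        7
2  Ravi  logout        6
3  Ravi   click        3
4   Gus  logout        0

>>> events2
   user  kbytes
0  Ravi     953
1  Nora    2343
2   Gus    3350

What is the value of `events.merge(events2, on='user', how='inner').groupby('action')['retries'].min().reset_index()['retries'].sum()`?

merge on 'user' (how='inner') → 5 rows:
   user  action  retries  kbytes
0  Nora   login        4    2343
1  Ravi  logout        7     953
2  Ravi  logout        6     953
3  Ravi   click        3     953
4   Gus  logout        0    3350
group by action, min of retries:
action
click     3
login     4
logout    0
Name: retries, dtype: int64
reset_index():
   action  retries
0   click        3
1   login        4
2  logout        0
sum of column 'retries' → 7

7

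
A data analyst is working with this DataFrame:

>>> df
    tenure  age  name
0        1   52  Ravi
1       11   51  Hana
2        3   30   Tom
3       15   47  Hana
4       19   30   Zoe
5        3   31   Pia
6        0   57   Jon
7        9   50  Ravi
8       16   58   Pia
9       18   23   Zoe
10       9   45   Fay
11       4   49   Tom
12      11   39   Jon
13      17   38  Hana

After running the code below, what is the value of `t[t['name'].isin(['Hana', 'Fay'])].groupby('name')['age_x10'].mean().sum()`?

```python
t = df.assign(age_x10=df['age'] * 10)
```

add column age_x10 = df['age'] * 10:
    tenure  age  name  age_x10
0        1   52  Ravi      520
1       11   51  Hana      510
2        3   30   Tom      300
3       15   47  Hana      470
4       19   30   Zoe      300
5        3   31   Pia      310
6        0   57   Jon      570
7        9   50  Ravi      500
8       16   58   Pia      580
9       18   23   Zoe      230
10       9   45   Fay      450
11       4   49   Tom      490
12      11   39   Jon      390
13      17   38  Hana      380
filter rows where name in ['Hana', 'Fay']:
    tenure  age  name  age_x10
1       11   51  Hana      510
3       15   47  Hana      470
10       9   45   Fay      450
13      17   38  Hana      380
group by name, mean of age_x10:
name
Fay     450.000000
Hana    453.333333
Name: age_x10, dtype: float64
sum of the resulting series → 903.333333333

903.333333333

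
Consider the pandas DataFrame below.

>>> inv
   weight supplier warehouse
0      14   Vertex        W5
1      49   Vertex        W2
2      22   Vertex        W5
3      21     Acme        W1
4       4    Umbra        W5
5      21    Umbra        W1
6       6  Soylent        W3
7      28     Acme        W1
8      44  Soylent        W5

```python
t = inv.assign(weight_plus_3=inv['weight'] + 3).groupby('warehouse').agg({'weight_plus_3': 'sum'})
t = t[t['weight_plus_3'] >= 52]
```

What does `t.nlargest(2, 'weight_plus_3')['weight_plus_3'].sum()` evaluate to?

175

add column weight_plus_3 = inv['weight'] + 3:
   weight supplier warehouse  weight_plus_3
0      14   Vertex        W5             17
1      49   Vertex        W2             52
2      22   Vertex        W5             25
3      21     Acme        W1             24
4       4    Umbra        W5              7
5      21    Umbra        W1             24
6       6  Soylent        W3              9
7      28     Acme        W1             31
8      44  Soylent        W5             47
group by warehouse, sum of weight_plus_3:
           weight_plus_3
warehouse               
W1                    79
W2                    52
W3                     9
W5                    96
filter rows where weight_plus_3 >= 52:
           weight_plus_3
warehouse               
W1                    79
W2                    52
W5                    96
take 2 rows with largest weight_plus_3:
           weight_plus_3
warehouse               
W5                    96
W1                    79
So sum() = 175.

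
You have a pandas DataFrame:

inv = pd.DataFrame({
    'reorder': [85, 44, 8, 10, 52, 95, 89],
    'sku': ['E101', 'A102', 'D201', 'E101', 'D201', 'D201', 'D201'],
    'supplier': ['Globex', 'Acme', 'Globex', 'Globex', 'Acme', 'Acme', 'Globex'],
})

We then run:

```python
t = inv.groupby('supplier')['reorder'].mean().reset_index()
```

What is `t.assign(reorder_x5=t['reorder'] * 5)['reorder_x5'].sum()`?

558.333333333

group by supplier, mean of reorder:
supplier
Acme      63.666667
Globex    48.000000
Name: reorder, dtype: float64
reset_index():
  supplier    reorder
0     Acme  63.666667
1   Globex  48.000000
add column reorder_x5 = t['reorder'] * 5:
  supplier    reorder  reorder_x5
0     Acme  63.666667  318.333333
1   Globex  48.000000  240.000000
Hence 558.333333333.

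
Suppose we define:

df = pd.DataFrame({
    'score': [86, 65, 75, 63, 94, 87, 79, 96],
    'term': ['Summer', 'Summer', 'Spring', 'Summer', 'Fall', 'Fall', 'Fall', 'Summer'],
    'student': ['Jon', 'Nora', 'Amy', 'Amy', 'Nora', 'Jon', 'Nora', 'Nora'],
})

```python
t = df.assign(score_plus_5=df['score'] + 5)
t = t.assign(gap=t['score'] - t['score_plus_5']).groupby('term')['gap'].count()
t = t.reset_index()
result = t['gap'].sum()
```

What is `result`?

add column score_plus_5 = df['score'] + 5:
   score    term student  score_plus_5
0     86  Summer     Jon            91
1     65  Summer    Nora            70
2     75  Spring     Amy            80
3     63  Summer     Amy            68
4     94    Fall    Nora            99
5     87    Fall     Jon            92
6     79    Fall    Nora            84
7     96  Summer    Nora           101
add column gap = t['score'] - t['score_plus_5']:
   score    term student  score_plus_5  gap
0     86  Summer     Jon            91   -5
1     65  Summer    Nora            70   -5
2     75  Spring     Amy            80   -5
3     63  Summer     Amy            68   -5
4     94    Fall    Nora            99   -5
5     87    Fall     Jon            92   -5
6     79    Fall    Nora            84   -5
7     96  Summer    Nora           101   -5
group by term, count of gap:
term
Fall      3
Spring    1
Summer    4
Name: gap, dtype: int64
reset_index():
     term  gap
0    Fall    3
1  Spring    1
2  Summer    4

8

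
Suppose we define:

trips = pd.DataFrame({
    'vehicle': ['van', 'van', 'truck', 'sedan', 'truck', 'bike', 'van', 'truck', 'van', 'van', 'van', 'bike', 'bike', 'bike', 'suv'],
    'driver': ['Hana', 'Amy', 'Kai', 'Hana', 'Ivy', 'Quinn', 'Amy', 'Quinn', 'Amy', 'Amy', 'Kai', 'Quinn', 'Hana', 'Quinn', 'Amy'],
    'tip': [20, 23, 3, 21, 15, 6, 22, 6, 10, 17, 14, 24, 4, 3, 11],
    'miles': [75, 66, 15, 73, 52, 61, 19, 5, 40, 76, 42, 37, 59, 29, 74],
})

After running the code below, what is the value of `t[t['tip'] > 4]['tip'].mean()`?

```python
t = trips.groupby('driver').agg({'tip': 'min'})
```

12.5

group by driver, min of tip:
        tip
driver     
Amy      10
Hana      4
Ivy      15
Kai       3
Quinn     3
filter rows where tip > 4:
        tip
driver     
Amy      10
Ivy      15
mean of column 'tip' → 12.5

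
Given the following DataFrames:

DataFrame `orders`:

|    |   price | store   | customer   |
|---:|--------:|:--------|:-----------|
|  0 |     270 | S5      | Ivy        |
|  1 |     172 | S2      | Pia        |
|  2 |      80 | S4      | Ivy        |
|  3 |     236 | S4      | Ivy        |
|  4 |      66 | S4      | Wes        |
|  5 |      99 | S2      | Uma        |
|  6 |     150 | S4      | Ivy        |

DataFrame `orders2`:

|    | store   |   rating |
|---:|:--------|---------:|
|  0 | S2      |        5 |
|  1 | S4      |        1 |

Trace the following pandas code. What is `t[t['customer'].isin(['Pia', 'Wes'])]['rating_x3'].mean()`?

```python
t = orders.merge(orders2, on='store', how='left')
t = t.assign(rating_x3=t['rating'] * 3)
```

9.0

merge on 'store' (how='left') → 7 rows:
   price store customer  rating
0    270    S5      Ivy     NaN
1    172    S2      Pia     5.0
2     80    S4      Ivy     1.0
3    236    S4      Ivy     1.0
4     66    S4      Wes     1.0
5     99    S2      Uma     5.0
6    150    S4      Ivy     1.0
add column rating_x3 = t['rating'] * 3:
   price store customer  rating  rating_x3
0    270    S5      Ivy     NaN        NaN
1    172    S2      Pia     5.0       15.0
2     80    S4      Ivy     1.0        3.0
3    236    S4      Ivy     1.0        3.0
4     66    S4      Wes     1.0        3.0
5     99    S2      Uma     5.0       15.0
6    150    S4      Ivy     1.0        3.0
filter rows where customer in ['Pia', 'Wes']:
   price store customer  rating  rating_x3
1    172    S2      Pia     5.0       15.0
4     66    S4      Wes     1.0        3.0
Then the mean of column 'rating_x3': 9.0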